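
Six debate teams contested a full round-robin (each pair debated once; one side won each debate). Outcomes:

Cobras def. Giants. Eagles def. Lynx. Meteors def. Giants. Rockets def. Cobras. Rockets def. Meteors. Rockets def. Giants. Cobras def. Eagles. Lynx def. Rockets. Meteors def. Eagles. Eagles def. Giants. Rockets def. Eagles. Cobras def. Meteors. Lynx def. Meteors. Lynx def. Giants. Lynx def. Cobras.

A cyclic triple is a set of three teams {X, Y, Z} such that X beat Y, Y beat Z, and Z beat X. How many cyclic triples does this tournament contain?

3

Win totals: Eagles 2, Rockets 4, Meteors 2, Giants 0, Lynx 4, Cobras 3.
A team with w wins dominates both others in C(w,2) triples; summing gives 1 + 6 + 1 + 0 + 6 + 3 = 17 transitive triples.
Total triples C(6,3) = 20, so cyclic triples = 20 − 17 = 3.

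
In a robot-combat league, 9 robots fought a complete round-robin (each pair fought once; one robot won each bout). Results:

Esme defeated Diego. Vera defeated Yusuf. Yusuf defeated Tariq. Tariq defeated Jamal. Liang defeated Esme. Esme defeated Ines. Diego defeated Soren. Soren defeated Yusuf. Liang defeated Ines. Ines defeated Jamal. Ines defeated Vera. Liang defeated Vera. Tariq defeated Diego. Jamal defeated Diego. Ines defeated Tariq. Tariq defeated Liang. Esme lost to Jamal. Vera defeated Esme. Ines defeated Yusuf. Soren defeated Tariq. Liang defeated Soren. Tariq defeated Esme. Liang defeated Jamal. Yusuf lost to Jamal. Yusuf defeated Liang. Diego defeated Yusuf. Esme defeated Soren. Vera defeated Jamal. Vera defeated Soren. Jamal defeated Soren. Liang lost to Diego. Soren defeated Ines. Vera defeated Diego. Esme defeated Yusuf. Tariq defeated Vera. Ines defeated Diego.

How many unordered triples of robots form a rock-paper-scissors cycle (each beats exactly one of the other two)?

Win totals: Esme 4, Vera 5, Yusuf 2, Ines 5, Diego 3, Soren 3, Liang 5, Tariq 5, Jamal 4.
A robot with w wins dominates both others in C(w,2) triples; summing gives 6 + 10 + 1 + 10 + 3 + 3 + 10 + 10 + 6 = 59 transitive triples.
Total triples C(9,3) = 84, so cyclic triples = 84 − 59 = 25.

25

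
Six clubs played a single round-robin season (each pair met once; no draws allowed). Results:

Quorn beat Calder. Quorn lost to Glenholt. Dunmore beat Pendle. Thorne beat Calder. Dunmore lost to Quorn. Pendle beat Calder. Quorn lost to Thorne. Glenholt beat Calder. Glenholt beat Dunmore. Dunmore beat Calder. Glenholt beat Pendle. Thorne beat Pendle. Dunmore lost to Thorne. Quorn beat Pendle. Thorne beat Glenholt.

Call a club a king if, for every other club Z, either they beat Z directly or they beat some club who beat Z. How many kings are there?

Thorne reaches everyone (king).
Quorn cannot reach Thorne, Glenholt in two steps.
Calder cannot reach Thorne, Quorn, Dunmore, Pendle, Glenholt in two steps.
Dunmore cannot reach Thorne, Quorn, Glenholt in two steps.
Pendle cannot reach Thorne, Quorn, Dunmore, Glenholt in two steps.
Glenholt cannot reach Thorne in two steps.
Kings: Thorne — 1.

1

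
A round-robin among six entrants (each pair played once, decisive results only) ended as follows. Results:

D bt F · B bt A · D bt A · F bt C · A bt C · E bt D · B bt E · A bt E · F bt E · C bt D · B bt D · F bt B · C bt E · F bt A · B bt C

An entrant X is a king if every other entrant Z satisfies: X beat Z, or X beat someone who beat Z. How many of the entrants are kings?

3

A cannot reach B, F in two steps.
B reaches everyone (king).
C cannot reach B in two steps.
D reaches everyone (king).
E cannot reach B, C in two steps.
F reaches everyone (king).
Kings: B, D, F — 3.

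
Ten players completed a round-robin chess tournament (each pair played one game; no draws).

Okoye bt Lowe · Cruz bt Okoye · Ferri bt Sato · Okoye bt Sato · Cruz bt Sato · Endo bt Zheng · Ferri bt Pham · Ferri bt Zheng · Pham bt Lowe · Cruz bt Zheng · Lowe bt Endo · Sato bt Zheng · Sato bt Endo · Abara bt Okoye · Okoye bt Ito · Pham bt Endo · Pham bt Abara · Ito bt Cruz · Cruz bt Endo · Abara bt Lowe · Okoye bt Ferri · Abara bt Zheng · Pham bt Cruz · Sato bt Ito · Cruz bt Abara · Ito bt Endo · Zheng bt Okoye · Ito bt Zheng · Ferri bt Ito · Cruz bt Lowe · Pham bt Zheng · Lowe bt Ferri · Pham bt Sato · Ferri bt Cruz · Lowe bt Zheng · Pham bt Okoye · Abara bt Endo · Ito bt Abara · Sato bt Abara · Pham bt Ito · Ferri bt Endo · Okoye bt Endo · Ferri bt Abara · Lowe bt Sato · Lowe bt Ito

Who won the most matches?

Pham

Win totals: Pham 8, Endo 1, Ito 4, Sato 4, Zheng 1, Okoye 5, Cruz 6, Ferri 7, Abara 4, Lowe 5.
Pham leads with 8 wins (next highest: 7).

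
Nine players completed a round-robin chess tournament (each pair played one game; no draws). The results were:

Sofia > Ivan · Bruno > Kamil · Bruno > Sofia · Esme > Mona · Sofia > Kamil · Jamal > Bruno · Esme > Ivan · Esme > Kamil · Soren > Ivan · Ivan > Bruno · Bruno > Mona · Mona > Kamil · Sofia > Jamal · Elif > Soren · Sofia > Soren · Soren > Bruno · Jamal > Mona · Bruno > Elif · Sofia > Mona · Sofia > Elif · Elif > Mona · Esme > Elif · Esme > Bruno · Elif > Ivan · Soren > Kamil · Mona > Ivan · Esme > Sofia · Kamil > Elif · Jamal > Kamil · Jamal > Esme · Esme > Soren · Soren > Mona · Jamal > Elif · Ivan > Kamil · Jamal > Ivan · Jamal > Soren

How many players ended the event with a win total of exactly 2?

Win totals: Soren 4, Elif 3, Jamal 7, Esme 7, Ivan 2, Sofia 6, Mona 2, Bruno 4, Kamil 1.
Exactly 2: Ivan, Mona — 2 players.

2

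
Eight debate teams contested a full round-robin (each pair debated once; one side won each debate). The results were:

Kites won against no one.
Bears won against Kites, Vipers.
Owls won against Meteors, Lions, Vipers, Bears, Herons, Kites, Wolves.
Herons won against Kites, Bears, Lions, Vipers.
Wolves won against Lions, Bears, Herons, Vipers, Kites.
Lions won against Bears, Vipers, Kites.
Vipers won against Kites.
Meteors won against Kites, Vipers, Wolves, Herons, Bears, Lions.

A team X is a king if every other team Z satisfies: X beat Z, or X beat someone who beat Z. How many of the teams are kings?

1

Meteors cannot reach Owls in two steps.
Kites cannot reach Meteors, Vipers, Bears, Herons, Lions, Owls, Wolves in two steps.
Vipers cannot reach Meteors, Bears, Herons, Lions, Owls, Wolves in two steps.
Bears cannot reach Meteors, Herons, Lions, Owls, Wolves in two steps.
Herons cannot reach Meteors, Owls, Wolves in two steps.
Lions cannot reach Meteors, Herons, Owls, Wolves in two steps.
Owls reaches everyone (king).
Wolves cannot reach Meteors, Owls in two steps.
Kings: Owls — 1.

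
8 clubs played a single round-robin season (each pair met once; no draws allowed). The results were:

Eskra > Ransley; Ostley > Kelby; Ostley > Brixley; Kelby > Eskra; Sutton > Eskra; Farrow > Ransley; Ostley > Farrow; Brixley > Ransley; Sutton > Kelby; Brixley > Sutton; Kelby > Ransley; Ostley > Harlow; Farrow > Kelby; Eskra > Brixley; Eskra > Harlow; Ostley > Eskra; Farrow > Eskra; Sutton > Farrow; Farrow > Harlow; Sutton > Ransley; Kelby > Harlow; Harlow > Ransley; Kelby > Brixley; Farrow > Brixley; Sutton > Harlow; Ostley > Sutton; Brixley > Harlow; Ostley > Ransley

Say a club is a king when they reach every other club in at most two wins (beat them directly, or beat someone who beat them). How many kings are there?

Farrow cannot reach Ostley in two steps.
Eskra cannot reach Farrow, Kelby, Ostley in two steps.
Sutton cannot reach Ostley in two steps.
Brixley cannot reach Ostley in two steps.
Kelby cannot reach Farrow, Ostley in two steps.
Harlow cannot reach Farrow, Eskra, Sutton, Brixley, Kelby, Ostley in two steps.
Ransley cannot reach Farrow, Eskra, Sutton, Brixley, Kelby, Harlow, Ostley in two steps.
Ostley reaches everyone (king).
Kings: Ostley — 1.

1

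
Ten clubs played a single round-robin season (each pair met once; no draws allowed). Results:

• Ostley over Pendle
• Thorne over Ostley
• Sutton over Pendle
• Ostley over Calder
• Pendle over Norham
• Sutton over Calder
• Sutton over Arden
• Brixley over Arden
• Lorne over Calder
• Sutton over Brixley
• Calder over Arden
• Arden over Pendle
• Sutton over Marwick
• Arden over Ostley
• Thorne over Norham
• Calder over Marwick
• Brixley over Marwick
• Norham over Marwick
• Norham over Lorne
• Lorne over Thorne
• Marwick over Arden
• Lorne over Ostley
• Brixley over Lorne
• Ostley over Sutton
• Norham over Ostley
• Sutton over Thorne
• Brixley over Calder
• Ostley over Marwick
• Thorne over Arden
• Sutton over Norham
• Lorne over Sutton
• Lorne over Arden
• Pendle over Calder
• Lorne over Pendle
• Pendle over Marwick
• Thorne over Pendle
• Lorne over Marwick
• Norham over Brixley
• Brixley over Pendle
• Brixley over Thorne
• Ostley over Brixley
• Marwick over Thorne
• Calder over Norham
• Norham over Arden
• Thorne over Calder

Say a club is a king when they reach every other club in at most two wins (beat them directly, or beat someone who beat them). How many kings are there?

Thorne reaches everyone (king).
Arden cannot reach Thorne, Lorne in two steps.
Calder cannot reach Sutton in two steps.
Pendle cannot reach Sutton in two steps.
Norham reaches everyone (king).
Sutton reaches everyone (king).
Brixley reaches everyone (king).
Lorne reaches everyone (king).
Marwick cannot reach Sutton, Brixley, Lorne in two steps.
Ostley reaches everyone (king).
Kings: Thorne, Norham, Sutton, Brixley, Lorne, Ostley — 6.

6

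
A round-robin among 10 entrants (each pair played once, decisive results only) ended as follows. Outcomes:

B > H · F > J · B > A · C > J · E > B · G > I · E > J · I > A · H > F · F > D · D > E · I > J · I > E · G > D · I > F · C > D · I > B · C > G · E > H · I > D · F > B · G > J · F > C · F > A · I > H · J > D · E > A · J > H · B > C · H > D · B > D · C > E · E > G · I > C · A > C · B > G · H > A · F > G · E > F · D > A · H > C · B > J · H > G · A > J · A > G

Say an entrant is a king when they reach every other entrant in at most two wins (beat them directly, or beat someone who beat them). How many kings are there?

7

A cannot reach B, F in two steps.
B reaches everyone (king).
C reaches everyone (king).
D cannot reach I in two steps.
E reaches everyone (king).
F reaches everyone (king).
G reaches everyone (king).
H reaches everyone (king).
I reaches everyone (king).
J cannot reach B, I in two steps.
Kings: B, C, E, F, G, H, I — 7.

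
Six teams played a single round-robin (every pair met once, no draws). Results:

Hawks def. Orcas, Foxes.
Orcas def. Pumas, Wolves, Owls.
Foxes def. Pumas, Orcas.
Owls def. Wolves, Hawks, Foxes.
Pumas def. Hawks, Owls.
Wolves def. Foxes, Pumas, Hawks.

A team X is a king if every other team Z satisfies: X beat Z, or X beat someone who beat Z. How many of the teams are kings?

6

Orcas reaches everyone (king).
Pumas reaches everyone (king).
Foxes reaches everyone (king).
Hawks reaches everyone (king).
Wolves reaches everyone (king).
Owls reaches everyone (king).
Kings: Orcas, Pumas, Foxes, Hawks, Wolves, Owls — 6.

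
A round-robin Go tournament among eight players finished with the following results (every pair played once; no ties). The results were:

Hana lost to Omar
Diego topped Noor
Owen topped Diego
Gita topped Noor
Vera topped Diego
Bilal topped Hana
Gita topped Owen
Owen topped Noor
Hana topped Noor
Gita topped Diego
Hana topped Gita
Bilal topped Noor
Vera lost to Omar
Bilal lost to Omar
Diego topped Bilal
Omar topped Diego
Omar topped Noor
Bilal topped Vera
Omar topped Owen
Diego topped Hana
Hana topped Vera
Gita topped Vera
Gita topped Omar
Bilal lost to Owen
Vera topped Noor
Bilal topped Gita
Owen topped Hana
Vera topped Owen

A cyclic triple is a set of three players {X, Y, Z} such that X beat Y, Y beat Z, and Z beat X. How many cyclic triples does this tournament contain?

Win totals: Noor 0, Diego 3, Hana 3, Vera 3, Owen 4, Omar 6, Gita 5, Bilal 4.
A player with w wins dominates both others in C(w,2) triples; summing gives 0 + 3 + 3 + 3 + 6 + 15 + 10 + 6 = 46 transitive triples.
Total triples C(8,3) = 56, so cyclic triples = 56 − 46 = 10.

10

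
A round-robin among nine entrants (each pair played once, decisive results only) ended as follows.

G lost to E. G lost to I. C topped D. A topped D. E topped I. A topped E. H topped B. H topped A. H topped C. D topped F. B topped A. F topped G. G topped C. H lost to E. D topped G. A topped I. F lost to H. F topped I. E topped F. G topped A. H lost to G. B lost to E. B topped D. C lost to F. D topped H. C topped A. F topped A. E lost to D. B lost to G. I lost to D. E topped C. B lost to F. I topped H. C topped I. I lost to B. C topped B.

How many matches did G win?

G's results: beat A, B, C, H; lost to D, E, F, I.
That is 4 wins.

4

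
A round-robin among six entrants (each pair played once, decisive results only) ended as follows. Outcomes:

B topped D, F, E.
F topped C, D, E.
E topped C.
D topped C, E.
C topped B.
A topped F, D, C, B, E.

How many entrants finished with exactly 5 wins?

Win totals: A 5, B 3, C 1, D 2, E 1, F 3.
Exactly 5: A — 1 entrant.

1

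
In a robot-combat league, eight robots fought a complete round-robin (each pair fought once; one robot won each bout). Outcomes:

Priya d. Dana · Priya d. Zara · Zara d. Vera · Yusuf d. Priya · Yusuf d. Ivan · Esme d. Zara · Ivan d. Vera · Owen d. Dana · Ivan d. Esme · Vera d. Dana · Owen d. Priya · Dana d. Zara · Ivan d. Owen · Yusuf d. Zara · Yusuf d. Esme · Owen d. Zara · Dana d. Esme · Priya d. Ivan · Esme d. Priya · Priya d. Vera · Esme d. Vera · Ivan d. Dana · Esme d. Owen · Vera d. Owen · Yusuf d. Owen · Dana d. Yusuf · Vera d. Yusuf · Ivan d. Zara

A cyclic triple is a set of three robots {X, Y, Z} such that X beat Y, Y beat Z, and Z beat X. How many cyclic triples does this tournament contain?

15

Win totals: Esme 4, Yusuf 5, Ivan 5, Zara 1, Owen 3, Priya 4, Dana 3, Vera 3.
A robot with w wins dominates both others in C(w,2) triples; summing gives 6 + 10 + 10 + 0 + 3 + 6 + 3 + 3 = 41 transitive triples.
Total triples C(8,3) = 56, so cyclic triples = 56 − 41 = 15.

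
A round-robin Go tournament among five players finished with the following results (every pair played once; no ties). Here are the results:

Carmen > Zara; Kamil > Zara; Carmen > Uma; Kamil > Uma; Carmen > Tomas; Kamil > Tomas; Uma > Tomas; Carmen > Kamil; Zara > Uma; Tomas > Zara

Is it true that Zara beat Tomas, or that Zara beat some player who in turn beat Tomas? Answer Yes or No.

Yes

Zara did not beat Tomas directly.
Zara beat Uma. Of those, Uma beat Tomas.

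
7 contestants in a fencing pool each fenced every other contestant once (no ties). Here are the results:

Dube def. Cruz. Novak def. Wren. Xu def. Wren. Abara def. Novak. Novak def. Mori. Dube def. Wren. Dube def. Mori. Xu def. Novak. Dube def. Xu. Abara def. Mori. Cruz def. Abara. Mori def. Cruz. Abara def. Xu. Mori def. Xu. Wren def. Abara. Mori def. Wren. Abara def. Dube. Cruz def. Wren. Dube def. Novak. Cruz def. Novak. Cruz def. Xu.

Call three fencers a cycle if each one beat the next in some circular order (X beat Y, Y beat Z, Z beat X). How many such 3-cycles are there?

8

Win totals: Dube 5, Abara 4, Xu 2, Cruz 4, Mori 3, Novak 2, Wren 1.
A fencer with w wins dominates both others in C(w,2) triples; summing gives 10 + 6 + 1 + 6 + 3 + 1 + 0 = 27 transitive triples.
Total triples C(7,3) = 35, so cyclic triples = 35 − 27 = 8.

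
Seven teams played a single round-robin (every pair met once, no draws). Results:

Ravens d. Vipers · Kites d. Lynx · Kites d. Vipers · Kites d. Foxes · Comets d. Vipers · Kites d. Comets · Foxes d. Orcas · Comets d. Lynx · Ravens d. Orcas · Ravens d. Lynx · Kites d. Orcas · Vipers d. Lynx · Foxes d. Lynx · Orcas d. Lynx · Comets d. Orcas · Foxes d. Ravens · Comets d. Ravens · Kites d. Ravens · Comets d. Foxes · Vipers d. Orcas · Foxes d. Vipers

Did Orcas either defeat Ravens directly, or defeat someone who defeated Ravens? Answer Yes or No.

No

Orcas did not beat Ravens directly.
Orcas beat Lynx, but each of them lost to Ravens. No two-step path.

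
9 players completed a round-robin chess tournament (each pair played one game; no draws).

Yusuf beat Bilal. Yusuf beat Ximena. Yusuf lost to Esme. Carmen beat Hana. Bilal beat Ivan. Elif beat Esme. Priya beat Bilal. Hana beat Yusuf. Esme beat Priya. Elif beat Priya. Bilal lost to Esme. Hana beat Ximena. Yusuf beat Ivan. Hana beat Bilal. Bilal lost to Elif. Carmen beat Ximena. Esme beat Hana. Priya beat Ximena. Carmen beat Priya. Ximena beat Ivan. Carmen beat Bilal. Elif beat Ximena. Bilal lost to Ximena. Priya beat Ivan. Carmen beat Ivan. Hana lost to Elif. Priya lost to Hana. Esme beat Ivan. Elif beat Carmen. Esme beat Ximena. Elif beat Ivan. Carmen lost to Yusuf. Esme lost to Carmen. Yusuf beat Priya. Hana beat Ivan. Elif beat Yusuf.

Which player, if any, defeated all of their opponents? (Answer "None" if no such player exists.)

Elif has 8 wins out of 8 opponents — a perfect record.

Elif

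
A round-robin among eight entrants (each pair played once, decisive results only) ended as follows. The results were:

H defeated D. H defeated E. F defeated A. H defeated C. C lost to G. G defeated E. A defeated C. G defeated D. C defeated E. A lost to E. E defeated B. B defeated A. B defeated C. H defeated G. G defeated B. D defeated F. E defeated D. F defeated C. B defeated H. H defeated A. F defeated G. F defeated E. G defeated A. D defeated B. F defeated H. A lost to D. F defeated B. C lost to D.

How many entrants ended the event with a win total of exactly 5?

2

Win totals: A 1, B 3, C 1, D 4, E 3, F 6, G 5, H 5.
Exactly 5: G, H — 2 entrants.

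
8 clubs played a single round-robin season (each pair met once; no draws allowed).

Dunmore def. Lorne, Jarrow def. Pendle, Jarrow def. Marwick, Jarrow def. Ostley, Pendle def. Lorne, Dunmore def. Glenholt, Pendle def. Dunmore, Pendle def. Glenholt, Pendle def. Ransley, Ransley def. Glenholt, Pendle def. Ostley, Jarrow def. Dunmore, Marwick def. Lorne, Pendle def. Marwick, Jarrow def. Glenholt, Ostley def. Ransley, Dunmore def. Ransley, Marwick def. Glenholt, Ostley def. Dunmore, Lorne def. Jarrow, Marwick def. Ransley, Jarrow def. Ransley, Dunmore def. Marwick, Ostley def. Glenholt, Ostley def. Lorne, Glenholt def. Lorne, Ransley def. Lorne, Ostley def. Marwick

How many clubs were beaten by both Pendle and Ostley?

Pendle beat: Glenholt, Ransley, Marwick, Lorne, Ostley, Dunmore.
Ostley beat: Glenholt, Ransley, Marwick, Lorne, Dunmore.
Both beat: Glenholt, Ransley, Marwick, Lorne, Dunmore — 5.

5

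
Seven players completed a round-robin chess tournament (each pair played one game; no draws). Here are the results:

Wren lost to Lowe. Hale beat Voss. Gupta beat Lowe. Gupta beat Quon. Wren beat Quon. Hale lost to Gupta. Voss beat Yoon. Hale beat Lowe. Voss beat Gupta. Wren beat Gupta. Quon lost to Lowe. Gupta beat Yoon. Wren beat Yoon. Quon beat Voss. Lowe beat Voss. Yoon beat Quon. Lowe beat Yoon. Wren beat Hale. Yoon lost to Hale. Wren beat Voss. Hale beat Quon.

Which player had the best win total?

Win totals: Hale 4, Wren 5, Gupta 4, Quon 1, Lowe 4, Voss 2, Yoon 1.
Wren leads with 5 wins (next highest: 4).

Wren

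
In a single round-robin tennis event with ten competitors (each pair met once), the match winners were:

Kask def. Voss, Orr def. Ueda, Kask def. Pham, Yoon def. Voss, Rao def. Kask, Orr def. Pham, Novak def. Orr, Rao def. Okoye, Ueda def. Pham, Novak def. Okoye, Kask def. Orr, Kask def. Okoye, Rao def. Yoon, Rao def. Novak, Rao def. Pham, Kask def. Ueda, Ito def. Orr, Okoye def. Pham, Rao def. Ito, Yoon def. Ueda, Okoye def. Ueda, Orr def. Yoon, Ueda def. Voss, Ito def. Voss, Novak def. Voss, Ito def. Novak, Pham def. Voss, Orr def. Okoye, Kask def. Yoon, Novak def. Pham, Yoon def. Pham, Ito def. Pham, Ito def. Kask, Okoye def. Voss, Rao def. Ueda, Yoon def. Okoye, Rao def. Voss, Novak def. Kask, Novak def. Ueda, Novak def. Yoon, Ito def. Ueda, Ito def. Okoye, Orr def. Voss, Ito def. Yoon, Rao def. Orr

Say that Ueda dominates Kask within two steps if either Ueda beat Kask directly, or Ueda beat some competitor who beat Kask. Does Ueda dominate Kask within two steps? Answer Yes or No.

Ueda did not beat Kask directly.
Ueda beat Pham, Voss, but each of them lost to Kask. No two-step path.

No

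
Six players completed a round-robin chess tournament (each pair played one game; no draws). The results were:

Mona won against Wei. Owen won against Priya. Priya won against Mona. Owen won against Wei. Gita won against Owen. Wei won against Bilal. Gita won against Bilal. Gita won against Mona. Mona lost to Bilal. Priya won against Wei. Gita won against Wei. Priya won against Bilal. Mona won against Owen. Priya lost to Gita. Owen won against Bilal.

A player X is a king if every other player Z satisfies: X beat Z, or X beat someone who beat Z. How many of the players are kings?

1

Gita reaches everyone (king).
Mona cannot reach Gita in two steps.
Bilal cannot reach Gita, Priya in two steps.
Owen cannot reach Gita in two steps.
Priya cannot reach Gita in two steps.
Wei cannot reach Gita, Owen, Priya in two steps.
Kings: Gita — 1.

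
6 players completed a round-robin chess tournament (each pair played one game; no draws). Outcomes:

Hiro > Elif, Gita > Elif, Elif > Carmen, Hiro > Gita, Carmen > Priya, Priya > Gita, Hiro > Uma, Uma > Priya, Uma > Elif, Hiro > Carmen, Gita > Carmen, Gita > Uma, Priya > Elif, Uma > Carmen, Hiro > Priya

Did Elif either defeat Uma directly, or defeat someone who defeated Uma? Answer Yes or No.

No

Elif did not beat Uma directly.
Elif beat Carmen, but each of them lost to Uma. No two-step path.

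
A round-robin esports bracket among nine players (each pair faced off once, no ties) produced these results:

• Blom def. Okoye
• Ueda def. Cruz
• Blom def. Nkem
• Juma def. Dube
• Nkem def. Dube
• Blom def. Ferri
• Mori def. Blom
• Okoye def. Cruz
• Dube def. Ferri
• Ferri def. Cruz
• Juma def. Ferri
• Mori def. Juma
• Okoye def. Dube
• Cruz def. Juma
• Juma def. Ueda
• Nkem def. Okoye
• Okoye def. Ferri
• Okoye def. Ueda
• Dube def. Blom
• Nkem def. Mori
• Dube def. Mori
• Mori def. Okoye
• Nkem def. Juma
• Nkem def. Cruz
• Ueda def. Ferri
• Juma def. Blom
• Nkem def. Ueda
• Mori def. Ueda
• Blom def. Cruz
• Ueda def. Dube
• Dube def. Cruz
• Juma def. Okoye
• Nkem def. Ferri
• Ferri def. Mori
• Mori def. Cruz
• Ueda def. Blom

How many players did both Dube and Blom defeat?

Dube beat: Blom, Cruz, Mori, Ferri.
Blom beat: Okoye, Nkem, Cruz, Ferri.
Both beat: Cruz, Ferri — 2.

2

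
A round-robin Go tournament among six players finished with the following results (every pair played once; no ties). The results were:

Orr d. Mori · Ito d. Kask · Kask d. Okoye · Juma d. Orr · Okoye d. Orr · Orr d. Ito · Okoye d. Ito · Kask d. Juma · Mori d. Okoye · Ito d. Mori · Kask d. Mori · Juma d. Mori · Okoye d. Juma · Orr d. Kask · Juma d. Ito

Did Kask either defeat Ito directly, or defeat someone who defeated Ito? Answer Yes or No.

Yes

Kask did not beat Ito directly.
Kask beat Okoye, Juma, Mori. Of those, Okoye beat Ito.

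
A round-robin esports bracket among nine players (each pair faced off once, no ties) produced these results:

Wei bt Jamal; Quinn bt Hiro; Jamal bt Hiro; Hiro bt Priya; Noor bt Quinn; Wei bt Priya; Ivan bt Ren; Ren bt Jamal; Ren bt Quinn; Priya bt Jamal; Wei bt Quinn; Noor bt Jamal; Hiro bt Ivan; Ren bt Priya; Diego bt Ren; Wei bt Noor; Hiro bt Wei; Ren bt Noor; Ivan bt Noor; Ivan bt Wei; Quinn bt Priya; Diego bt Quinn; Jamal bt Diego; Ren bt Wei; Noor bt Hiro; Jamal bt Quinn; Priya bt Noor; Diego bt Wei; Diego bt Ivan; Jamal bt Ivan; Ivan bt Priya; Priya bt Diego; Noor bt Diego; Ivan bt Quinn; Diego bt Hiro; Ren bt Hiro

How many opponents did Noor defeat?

4

Noor's results: beat Jamal, Quinn, Hiro, Diego; lost to Priya, Wei, Ren, Ivan.
That is 4 wins.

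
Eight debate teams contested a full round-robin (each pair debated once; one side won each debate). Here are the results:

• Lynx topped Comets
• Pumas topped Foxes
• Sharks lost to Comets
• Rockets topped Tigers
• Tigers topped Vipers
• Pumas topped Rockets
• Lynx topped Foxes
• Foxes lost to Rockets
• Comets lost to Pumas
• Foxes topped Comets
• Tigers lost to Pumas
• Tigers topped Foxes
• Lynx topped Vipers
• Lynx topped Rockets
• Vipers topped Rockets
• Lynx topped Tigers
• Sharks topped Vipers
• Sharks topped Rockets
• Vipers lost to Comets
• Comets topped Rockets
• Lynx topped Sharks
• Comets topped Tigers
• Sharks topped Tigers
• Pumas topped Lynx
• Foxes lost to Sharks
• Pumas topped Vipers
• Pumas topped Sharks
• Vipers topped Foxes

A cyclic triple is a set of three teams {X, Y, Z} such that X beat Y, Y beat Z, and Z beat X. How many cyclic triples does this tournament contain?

Win totals: Foxes 1, Lynx 6, Rockets 2, Sharks 4, Tigers 2, Pumas 7, Vipers 2, Comets 4.
A team with w wins dominates both others in C(w,2) triples; summing gives 0 + 15 + 1 + 6 + 1 + 21 + 1 + 6 = 51 transitive triples.
Total triples C(8,3) = 56, so cyclic triples = 56 − 51 = 5.

5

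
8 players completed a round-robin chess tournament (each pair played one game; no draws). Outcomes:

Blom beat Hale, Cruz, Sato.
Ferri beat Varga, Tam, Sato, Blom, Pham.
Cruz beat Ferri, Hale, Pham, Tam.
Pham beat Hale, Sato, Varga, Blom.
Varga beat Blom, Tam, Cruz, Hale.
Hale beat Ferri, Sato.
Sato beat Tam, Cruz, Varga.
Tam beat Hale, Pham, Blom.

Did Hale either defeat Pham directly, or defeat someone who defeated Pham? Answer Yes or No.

Hale did not beat Pham directly.
Hale beat Sato, Ferri. Of those, Ferri beat Pham.

Yes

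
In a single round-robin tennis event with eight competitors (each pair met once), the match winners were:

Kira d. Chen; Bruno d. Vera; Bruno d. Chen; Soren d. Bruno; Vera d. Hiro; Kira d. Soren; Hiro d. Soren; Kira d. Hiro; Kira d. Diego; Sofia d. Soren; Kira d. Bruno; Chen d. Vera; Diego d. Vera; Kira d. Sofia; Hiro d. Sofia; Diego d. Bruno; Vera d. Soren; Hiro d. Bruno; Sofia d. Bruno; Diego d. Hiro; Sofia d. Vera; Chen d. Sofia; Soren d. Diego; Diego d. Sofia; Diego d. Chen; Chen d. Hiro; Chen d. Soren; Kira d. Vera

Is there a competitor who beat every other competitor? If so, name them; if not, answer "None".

Kira

Kira has 7 wins out of 7 opponents — a perfect record.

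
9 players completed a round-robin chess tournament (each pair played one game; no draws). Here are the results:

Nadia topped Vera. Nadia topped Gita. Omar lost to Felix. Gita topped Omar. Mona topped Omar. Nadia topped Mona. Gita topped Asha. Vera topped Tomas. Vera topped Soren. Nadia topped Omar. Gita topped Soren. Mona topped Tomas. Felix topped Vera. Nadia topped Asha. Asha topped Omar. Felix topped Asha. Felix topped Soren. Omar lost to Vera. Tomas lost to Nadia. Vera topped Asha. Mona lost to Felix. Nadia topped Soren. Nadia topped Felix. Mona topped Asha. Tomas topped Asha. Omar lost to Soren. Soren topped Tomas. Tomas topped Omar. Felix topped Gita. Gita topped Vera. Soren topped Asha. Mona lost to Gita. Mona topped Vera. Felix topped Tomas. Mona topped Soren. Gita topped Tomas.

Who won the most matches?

Win totals: Felix 7, Omar 0, Nadia 8, Vera 4, Asha 1, Gita 6, Soren 3, Mona 5, Tomas 2.
Nadia leads with 8 wins (next highest: 7).

Nadia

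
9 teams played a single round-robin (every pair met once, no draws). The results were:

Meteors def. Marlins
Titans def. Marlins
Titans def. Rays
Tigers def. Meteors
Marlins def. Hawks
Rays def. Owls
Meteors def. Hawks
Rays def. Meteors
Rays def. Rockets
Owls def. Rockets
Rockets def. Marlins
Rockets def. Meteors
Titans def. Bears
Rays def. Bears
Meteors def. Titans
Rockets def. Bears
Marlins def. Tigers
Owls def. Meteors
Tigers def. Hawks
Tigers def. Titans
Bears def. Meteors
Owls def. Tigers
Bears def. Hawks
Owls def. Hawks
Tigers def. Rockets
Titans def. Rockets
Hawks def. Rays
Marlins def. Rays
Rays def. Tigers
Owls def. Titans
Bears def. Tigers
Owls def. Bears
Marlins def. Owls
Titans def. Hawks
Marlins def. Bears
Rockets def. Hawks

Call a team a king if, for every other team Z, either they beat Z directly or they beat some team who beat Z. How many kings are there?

6

Marlins reaches everyone (king).
Owls reaches everyone (king).
Rockets reaches everyone (king).
Rays reaches everyone (king).
Titans reaches everyone (king).
Bears cannot reach Owls in two steps.
Hawks cannot reach Marlins, Titans in two steps.
Meteors reaches everyone (king).
Tigers cannot reach Owls in two steps.
Kings: Marlins, Owls, Rockets, Rays, Titans, Meteors — 6.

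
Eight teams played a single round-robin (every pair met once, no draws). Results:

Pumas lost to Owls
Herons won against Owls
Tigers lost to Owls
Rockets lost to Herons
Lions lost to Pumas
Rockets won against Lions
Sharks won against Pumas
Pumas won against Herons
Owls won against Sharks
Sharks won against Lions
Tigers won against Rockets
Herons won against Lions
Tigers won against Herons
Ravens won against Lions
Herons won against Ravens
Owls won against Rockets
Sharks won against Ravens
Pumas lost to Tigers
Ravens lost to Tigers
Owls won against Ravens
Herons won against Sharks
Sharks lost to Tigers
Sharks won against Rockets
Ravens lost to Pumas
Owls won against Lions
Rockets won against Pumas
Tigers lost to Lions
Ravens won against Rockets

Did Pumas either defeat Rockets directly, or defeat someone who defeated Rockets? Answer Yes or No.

Yes

Pumas did not beat Rockets directly.
Pumas beat Lions, Ravens, Herons. Of those, Ravens beat Rockets.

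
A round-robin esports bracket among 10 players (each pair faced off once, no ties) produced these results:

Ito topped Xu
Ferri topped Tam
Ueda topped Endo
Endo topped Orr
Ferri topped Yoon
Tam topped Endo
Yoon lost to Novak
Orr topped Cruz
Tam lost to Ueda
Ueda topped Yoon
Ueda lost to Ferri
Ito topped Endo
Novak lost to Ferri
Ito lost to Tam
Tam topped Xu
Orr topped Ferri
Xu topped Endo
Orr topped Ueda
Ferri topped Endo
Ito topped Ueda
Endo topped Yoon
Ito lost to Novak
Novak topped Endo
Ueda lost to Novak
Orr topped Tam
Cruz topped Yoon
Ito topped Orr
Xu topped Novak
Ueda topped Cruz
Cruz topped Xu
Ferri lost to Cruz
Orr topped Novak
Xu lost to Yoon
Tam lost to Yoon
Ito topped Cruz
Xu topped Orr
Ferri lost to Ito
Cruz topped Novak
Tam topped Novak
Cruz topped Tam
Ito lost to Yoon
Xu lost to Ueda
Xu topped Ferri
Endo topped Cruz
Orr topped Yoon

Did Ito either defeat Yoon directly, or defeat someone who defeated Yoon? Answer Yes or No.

Ito did not beat Yoon directly.
Ito beat Xu, Cruz, Ueda, Endo, Orr, Ferri. Of those, Cruz beat Yoon.

Yes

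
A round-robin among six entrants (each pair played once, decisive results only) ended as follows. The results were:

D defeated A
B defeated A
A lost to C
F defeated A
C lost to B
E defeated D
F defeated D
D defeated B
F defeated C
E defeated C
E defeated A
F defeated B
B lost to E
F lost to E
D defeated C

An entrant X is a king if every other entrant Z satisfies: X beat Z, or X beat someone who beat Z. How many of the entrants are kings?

1

A cannot reach B, C, D, E, F in two steps.
B cannot reach D, E, F in two steps.
C cannot reach B, D, E, F in two steps.
D cannot reach E, F in two steps.
E reaches everyone (king).
F cannot reach E in two steps.
Kings: E — 1.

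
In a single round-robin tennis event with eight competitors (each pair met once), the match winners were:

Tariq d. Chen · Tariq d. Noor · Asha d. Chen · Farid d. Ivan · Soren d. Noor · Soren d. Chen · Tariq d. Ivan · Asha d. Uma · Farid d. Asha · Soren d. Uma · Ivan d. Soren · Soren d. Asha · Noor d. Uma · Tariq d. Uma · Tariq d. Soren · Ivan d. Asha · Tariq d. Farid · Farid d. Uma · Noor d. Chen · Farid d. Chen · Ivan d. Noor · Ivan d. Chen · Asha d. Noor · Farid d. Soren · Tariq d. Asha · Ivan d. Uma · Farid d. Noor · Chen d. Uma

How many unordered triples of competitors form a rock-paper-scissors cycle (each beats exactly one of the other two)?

Win totals: Tariq 7, Chen 1, Uma 0, Asha 3, Soren 4, Ivan 5, Noor 2, Farid 6.
A competitor with w wins dominates both others in C(w,2) triples; summing gives 21 + 0 + 0 + 3 + 6 + 10 + 1 + 15 = 56 transitive triples.
Total triples C(8,3) = 56, so cyclic triples = 56 − 56 = 0.

0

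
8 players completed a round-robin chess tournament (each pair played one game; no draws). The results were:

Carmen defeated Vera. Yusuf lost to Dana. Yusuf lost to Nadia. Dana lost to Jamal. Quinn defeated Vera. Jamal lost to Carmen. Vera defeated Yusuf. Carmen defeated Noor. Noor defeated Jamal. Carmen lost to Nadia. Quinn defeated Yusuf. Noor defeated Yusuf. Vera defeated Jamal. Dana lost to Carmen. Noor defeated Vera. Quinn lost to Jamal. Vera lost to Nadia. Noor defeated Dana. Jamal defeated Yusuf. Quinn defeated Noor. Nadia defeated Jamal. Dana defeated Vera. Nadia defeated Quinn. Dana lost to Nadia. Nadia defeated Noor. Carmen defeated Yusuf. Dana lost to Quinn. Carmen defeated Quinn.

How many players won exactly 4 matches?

2

Win totals: Jamal 3, Yusuf 0, Vera 2, Nadia 7, Quinn 4, Noor 4, Carmen 6, Dana 2.
Exactly 4: Quinn, Noor — 2 players.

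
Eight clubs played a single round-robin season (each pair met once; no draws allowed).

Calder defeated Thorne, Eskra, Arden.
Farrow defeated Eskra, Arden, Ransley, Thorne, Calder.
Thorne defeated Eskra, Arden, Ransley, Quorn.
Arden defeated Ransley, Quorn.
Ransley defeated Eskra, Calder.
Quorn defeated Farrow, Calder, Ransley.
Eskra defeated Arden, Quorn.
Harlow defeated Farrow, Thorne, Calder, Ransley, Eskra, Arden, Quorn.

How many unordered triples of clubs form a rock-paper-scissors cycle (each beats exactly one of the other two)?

10

Win totals: Ransley 2, Thorne 4, Arden 2, Harlow 7, Eskra 2, Farrow 5, Calder 3, Quorn 3.
A club with w wins dominates both others in C(w,2) triples; summing gives 1 + 6 + 1 + 21 + 1 + 10 + 3 + 3 = 46 transitive triples.
Total triples C(8,3) = 56, so cyclic triples = 56 − 46 = 10.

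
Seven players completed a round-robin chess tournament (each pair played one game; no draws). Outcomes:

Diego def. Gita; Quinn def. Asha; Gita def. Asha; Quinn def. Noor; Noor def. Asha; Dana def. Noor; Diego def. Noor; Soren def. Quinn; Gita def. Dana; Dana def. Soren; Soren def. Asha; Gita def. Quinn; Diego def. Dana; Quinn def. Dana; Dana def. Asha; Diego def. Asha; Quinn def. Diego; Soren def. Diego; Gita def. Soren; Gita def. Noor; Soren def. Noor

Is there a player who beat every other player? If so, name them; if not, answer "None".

Highest win total is Gita with 5 (out of 6 possible).
Gita lost to Diego, so no player went undefeated.

None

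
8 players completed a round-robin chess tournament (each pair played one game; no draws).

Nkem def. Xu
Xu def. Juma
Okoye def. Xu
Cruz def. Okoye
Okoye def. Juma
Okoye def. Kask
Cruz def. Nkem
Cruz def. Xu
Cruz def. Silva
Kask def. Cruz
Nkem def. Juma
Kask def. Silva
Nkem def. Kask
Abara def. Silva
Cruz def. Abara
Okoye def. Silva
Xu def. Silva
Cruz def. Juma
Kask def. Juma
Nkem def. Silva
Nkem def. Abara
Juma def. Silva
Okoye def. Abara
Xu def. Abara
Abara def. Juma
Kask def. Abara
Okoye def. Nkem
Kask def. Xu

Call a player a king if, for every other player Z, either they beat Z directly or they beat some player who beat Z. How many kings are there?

3

Kask reaches everyone (king).
Silva cannot reach Kask, Juma, Okoye, Abara, Xu, Cruz, Nkem in two steps.
Juma cannot reach Kask, Okoye, Abara, Xu, Cruz, Nkem in two steps.
Okoye reaches everyone (king).
Abara cannot reach Kask, Okoye, Xu, Cruz, Nkem in two steps.
Xu cannot reach Kask, Okoye, Cruz, Nkem in two steps.
Cruz reaches everyone (king).
Nkem cannot reach Okoye in two steps.
Kings: Kask, Okoye, Cruz — 3.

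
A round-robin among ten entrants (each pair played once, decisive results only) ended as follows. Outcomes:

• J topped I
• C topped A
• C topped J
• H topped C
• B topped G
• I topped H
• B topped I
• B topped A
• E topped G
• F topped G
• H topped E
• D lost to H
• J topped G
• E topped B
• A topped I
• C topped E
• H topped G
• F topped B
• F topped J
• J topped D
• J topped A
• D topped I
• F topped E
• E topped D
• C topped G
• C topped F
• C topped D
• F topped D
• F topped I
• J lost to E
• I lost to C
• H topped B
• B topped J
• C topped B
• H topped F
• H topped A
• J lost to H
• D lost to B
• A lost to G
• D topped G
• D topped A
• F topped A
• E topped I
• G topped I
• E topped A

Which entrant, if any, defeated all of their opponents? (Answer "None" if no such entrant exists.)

Highest win total is H with 8 (out of 9 possible).
H lost to I, so no entrant went undefeated.

None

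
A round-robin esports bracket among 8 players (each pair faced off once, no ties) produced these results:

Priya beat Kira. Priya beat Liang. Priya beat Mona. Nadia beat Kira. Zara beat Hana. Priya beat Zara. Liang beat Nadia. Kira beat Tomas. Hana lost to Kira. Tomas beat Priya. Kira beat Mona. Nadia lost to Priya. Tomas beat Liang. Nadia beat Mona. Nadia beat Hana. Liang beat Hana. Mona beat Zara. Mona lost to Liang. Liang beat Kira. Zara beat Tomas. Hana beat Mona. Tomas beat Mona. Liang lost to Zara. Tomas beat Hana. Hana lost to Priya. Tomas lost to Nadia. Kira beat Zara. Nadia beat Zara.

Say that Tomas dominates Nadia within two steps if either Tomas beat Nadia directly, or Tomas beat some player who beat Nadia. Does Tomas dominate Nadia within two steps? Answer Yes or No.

Yes

Tomas did not beat Nadia directly.
Tomas beat Priya, Hana, Liang, Mona. Of those, Priya beat Nadia.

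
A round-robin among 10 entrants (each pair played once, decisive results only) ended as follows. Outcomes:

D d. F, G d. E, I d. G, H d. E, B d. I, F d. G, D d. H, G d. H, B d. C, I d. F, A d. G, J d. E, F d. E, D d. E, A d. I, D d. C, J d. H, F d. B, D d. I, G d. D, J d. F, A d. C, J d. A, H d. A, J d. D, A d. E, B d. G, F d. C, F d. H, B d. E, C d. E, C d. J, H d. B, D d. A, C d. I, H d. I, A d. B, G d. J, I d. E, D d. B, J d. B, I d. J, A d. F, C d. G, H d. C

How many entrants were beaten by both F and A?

F beat: B, C, E, G, H.
A beat: B, C, E, F, G, I.
Both beat: B, C, E, G — 4.

4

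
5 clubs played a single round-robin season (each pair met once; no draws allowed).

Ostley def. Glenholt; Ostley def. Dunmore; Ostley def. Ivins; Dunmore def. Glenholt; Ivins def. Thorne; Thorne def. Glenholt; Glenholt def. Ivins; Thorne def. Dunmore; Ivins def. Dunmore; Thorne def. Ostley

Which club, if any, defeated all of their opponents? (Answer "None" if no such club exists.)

None

Highest win total is Thorne with 3 (out of 4 possible).
Thorne lost to Ivins, so no club went undefeated.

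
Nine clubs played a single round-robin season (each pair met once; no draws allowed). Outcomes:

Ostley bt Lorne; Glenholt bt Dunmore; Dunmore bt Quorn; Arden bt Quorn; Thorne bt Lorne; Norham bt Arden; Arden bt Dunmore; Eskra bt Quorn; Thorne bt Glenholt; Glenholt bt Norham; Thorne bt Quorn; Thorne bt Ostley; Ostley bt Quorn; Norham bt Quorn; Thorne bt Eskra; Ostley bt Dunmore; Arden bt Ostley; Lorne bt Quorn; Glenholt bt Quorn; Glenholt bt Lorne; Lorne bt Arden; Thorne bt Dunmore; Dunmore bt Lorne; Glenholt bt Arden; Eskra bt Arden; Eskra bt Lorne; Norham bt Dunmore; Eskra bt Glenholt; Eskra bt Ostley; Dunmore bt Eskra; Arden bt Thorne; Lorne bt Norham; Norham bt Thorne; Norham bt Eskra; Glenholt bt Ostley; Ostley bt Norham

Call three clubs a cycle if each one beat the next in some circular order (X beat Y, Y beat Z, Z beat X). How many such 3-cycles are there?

Win totals: Arden 4, Thorne 6, Dunmore 3, Eskra 5, Lorne 3, Norham 5, Glenholt 6, Ostley 4, Quorn 0.
A club with w wins dominates both others in C(w,2) triples; summing gives 6 + 15 + 3 + 10 + 3 + 10 + 15 + 6 + 0 = 68 transitive triples.
Total triples C(9,3) = 84, so cyclic triples = 84 − 68 = 16.

16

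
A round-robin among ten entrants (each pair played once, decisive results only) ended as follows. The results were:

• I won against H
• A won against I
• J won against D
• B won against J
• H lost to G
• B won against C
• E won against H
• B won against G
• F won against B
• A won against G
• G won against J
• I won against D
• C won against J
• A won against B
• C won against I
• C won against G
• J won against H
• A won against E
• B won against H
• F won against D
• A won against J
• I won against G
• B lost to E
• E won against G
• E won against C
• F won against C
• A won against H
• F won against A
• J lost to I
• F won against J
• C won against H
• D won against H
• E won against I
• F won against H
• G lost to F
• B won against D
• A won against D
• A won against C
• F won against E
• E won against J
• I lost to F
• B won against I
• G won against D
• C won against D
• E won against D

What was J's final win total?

2

J's results: beat D, H; lost to A, B, C, E, F, G, I.
That is 2 wins.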